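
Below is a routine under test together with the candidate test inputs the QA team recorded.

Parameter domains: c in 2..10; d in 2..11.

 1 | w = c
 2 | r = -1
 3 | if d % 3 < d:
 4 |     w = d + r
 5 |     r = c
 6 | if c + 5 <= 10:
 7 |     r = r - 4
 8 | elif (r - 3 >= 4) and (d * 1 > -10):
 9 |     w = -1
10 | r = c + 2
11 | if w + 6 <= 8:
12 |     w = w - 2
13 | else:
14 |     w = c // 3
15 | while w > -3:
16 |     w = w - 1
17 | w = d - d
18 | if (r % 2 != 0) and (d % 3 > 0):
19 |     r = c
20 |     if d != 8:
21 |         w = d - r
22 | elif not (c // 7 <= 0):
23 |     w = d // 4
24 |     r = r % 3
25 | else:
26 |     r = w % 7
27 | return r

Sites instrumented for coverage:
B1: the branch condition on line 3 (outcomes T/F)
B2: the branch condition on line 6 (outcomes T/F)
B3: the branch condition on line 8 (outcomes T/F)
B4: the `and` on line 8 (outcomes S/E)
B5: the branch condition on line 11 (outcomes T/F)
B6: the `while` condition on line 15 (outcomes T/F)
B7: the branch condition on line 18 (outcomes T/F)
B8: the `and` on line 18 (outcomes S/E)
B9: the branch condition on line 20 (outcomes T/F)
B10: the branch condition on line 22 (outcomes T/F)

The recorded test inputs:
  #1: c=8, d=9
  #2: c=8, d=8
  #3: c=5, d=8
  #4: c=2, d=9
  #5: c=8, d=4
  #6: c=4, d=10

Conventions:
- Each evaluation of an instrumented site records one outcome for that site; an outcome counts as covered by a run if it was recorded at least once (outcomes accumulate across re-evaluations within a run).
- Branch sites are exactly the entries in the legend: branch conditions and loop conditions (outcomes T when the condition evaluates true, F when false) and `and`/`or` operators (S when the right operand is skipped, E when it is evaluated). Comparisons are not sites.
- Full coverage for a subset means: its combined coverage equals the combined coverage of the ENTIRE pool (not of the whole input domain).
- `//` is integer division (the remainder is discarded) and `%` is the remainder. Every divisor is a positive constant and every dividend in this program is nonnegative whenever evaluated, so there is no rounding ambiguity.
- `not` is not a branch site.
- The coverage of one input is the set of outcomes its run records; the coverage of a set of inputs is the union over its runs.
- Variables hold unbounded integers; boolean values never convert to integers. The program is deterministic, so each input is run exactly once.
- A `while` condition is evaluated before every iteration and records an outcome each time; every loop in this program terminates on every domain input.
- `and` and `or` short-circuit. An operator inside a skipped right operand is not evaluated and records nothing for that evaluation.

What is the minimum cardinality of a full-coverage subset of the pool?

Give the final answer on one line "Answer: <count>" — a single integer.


#1 (c=8, d=9) -> B1->T, B2->F, B4->E, B3->T, B5->T, B6->F, B8->S, B7->F, B10->T; covered: B1=T, B2=F, B3=T, B4=E, B5=T, B6=F, B7=F, B8=S, B10=T
#2 (c=8, d=8) -> B1->T, B2->F, B4->E, B3->T, B5->T, B6->F, B8->S, B7->F, B10->T; covered: B1=T, B2=F, B3=T, B4=E, B5=T, B6=F, B7=F, B8=S, B10=T
#3 (c=5, d=8) -> B1->T, B2->T, B5->F, B6->T, B6->T, B6->T, B6->T, B6->F, B8->E, B7->T, B9->F; covered: B1=T, B2=T, B5=F, B6=T, B6=F, B7=T, B8=E, B9=F
#4 (c=2, d=9) -> B1->T, B2->T, B5->F, B6->T, B6->T, B6->T, B6->F, B8->S, B7->F, B10->F; covered: B1=T, B2=T, B5=F, B6=T, B6=F, B7=F, B8=S, B10=F
#5 (c=8, d=4) -> B1->T, B2->F, B4->E, B3->T, B5->T, B6->F, B8->S, B7->F, B10->T; covered: B1=T, B2=F, B3=T, B4=E, B5=T, B6=F, B7=F, B8=S, B10=T
#6 (c=4, d=10) -> B1->T, B2->T, B5->F, B6->T, B6->T, B6->T, B6->T, B6->F, B8->S, B7->F, B10->F; covered: B1=T, B2=T, B5=F, B6=T, B6=F, B7=F, B8=S, B10=F
the full pool covers 16 outcomes: B1=T, B2=T, B2=F, B3=T, B4=E, B5=T, B5=F, B6=T, B6=F, B7=T, B7=F, B8=S, B8=E, B9=F, B10=T, B10=F
no size-1 subset reaches all 16 outcomes (best union: 9/16)
no size-2 subset reaches all 16 outcomes (best union: 15/16)
inputs {1, 3, 4} (size 3) cover everything; no size-3 subset with a lexicographically smaller index list covers all 16
Answer: 3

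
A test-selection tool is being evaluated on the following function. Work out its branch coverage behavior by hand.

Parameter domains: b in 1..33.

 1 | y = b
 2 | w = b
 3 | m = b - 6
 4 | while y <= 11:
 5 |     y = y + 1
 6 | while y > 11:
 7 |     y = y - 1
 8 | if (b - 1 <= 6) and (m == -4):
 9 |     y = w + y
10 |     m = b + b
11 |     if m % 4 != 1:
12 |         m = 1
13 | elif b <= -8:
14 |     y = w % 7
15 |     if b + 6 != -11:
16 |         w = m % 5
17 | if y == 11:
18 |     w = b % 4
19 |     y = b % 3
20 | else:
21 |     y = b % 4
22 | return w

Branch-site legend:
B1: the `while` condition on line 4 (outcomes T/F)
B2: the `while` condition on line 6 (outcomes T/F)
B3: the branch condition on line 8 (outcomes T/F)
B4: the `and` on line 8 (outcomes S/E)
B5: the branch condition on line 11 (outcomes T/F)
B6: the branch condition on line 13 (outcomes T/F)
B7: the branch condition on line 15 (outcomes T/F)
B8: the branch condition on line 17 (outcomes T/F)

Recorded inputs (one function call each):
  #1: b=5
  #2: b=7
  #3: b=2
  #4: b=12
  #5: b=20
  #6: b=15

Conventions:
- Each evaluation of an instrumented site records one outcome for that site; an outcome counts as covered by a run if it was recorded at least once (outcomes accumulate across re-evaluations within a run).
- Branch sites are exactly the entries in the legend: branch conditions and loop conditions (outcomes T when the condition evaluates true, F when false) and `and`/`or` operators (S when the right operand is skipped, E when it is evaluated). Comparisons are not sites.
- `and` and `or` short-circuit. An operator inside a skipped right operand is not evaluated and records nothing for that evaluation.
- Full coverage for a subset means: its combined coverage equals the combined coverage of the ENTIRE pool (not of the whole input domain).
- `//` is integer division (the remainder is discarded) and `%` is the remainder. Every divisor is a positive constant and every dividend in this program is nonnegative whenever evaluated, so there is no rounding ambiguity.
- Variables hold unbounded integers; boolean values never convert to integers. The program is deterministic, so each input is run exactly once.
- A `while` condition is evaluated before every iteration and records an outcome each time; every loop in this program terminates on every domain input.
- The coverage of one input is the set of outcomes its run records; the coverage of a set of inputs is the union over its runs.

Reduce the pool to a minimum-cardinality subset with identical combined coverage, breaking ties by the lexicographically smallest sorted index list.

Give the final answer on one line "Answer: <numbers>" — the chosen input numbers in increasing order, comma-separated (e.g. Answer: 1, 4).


test 1 (b=5) fires B1->T, B1->T, B1->T, B1->T, B1->T, B1->T, B1->T, B1->F, B2->T, B2->F, B4->E, B3->F, B6->F, B8->T; hits B1=T, B1=F, B2=T, B2=F, B3=F, B4=E, B6=F, B8=T
test 2 (b=7) fires B1->T, B1->T, B1->T, B1->T, B1->T, B1->F, B2->T, B2->F, B4->E, B3->F, B6->F, B8->T; hits B1=T, B1=F, B2=T, B2=F, B3=F, B4=E, B6=F, B8=T
test 3 (b=2) fires B1->T, B1->T, B1->T, B1->T, B1->T, B1->T, B1->T, B1->T, B1->T, B1->T, B1->F, B2->T, B2->F, B4->E, ...; hits B1=T, B1=F, B2=T, B2=F, B3=T, B4=E, B5=T, B8=F
test 4 (b=12) fires B1->F, B2->T, B2->F, B4->S, B3->F, B6->F, B8->T; hits B1=F, B2=T, B2=F, B3=F, B4=S, B6=F, B8=T
test 5 (b=20) fires B1->F, B2->T, B2->T, B2->T, B2->T, B2->T, B2->T, B2->T, B2->T, B2->T, B2->F, B4->S, B3->F, B6->F, ...; hits B1=F, B2=T, B2=F, B3=F, B4=S, B6=F, B8=T
test 6 (b=15) fires B1->F, B2->T, B2->T, B2->T, B2->T, B2->F, B4->S, B3->F, B6->F, B8->T; hits B1=F, B2=T, B2=F, B3=F, B4=S, B6=F, B8=T
pool-wide coverage (12 outcomes): B1=T, B1=F, B2=T, B2=F, B3=T, B3=F, B4=S, B4=E, B5=T, B6=F, B8=T, B8=F
size 1 is not enough: best union over all size-1 subsets is 8/12
inputs {3, 4} (size 2) cover everything; no size-2 subset with a lexicographically smaller index list covers all 12
Answer: 3, 4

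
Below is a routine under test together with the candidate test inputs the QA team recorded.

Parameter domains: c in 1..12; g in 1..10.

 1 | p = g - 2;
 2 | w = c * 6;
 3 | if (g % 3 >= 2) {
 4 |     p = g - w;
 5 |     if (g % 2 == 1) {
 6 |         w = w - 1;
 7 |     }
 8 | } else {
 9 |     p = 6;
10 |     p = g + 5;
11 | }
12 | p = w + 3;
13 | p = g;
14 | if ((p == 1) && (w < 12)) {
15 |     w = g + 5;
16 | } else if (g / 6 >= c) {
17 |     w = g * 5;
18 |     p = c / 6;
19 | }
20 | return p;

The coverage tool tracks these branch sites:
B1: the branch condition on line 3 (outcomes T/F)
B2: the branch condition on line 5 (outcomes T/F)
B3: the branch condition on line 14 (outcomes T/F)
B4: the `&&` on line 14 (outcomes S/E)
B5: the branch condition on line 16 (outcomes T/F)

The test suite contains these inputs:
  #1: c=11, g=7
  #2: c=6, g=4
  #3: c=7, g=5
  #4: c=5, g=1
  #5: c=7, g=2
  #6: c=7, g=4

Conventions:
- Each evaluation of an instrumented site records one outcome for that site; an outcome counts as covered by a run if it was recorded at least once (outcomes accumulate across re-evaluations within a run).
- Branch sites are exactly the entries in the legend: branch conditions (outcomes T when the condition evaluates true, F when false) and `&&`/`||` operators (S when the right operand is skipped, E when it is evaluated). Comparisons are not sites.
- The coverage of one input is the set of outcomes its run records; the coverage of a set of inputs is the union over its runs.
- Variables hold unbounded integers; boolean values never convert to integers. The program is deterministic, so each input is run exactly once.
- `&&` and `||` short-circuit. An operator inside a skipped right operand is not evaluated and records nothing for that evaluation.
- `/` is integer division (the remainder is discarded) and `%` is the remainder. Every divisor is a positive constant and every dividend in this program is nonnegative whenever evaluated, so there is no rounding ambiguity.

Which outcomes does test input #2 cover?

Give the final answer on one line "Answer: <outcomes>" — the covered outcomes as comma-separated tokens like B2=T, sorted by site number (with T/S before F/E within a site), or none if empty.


Simulating input #2 (c=6, g=4) step by step:
  B1->F, B4->S, B3->F, B5->F
as a set, this run covers: B1=F, B3=F, B4=S, B5=F
Answer: B1=F, B3=F, B4=S, B5=F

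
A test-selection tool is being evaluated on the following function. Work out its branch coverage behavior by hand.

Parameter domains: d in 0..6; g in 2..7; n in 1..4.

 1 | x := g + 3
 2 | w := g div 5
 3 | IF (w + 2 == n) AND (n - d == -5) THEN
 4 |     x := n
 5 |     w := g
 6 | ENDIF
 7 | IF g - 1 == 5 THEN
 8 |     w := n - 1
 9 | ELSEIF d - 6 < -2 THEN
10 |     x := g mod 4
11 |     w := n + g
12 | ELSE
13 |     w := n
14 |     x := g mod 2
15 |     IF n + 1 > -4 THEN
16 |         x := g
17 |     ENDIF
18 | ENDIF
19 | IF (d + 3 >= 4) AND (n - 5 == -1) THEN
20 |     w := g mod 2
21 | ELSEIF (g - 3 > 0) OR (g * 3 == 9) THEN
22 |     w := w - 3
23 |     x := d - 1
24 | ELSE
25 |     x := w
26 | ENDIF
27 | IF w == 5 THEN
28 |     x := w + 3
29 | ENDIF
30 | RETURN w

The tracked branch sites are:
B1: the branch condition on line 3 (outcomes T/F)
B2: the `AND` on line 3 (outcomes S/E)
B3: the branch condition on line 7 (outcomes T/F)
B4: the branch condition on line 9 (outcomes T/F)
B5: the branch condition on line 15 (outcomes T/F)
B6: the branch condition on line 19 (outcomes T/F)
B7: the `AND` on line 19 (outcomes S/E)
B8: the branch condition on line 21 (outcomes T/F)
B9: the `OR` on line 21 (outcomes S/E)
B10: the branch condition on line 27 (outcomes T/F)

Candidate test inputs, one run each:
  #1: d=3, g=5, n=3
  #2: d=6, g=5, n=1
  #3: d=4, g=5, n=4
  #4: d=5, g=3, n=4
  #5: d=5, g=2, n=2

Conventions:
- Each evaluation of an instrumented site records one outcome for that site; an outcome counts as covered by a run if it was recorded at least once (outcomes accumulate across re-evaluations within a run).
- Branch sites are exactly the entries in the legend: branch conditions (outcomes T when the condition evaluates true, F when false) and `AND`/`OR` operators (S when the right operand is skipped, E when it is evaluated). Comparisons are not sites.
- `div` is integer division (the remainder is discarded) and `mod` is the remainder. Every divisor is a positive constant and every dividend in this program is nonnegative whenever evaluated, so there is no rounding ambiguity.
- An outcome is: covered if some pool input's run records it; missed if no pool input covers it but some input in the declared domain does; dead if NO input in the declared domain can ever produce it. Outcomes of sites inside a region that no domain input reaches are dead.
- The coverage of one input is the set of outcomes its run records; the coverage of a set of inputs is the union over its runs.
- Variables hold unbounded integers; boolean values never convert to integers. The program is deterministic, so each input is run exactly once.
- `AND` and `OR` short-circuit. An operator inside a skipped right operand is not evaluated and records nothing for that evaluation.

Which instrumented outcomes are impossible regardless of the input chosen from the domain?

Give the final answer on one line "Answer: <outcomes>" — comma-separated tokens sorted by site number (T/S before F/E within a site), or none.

checking every outcome against all 168 domain inputs:
  B1=T: never recorded by any domain input -> dead
  B5=F: never recorded by any domain input -> dead
  reachable outcomes have witnesses, e.g. B1=F (e.g. d=0, g=2, n=1), B2=S (e.g. d=0, g=2, n=1), B2=E (e.g. d=0, g=2, n=2), B3=T (e.g. d=0, g=6, n=1)

Answer: B1=T, B5=F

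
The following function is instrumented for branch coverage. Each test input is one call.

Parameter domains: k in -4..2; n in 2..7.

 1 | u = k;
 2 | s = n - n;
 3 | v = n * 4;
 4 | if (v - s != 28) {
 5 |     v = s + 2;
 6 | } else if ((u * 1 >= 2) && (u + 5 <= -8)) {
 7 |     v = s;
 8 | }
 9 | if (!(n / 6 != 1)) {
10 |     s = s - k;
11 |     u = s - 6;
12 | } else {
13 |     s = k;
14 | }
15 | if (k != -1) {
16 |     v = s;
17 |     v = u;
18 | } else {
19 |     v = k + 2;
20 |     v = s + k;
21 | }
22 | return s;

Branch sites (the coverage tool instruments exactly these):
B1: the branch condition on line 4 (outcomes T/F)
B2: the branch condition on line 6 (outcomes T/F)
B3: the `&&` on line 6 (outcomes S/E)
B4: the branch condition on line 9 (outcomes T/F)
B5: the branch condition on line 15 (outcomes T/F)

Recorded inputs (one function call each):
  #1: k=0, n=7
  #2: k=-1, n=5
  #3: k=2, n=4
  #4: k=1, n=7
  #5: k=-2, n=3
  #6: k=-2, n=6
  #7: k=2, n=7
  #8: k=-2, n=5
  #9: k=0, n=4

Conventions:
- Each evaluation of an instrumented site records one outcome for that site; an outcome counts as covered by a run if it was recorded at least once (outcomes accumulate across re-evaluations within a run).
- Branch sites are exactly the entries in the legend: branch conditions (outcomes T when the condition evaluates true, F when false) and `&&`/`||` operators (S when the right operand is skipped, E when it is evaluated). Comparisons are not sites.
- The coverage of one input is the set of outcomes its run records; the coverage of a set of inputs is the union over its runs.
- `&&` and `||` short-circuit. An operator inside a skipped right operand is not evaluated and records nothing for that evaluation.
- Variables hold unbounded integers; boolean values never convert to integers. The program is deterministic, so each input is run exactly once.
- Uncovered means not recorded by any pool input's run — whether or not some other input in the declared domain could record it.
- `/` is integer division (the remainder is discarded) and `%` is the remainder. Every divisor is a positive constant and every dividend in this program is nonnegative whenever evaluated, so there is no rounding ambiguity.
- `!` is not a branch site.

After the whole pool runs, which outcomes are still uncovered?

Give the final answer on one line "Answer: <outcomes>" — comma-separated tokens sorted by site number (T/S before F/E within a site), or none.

input #1 (k=0, n=7): covers B1=F, B2=F, B3=S, B4=T, B5=T
input #2 (k=-1, n=5): covers B1=T, B4=F, B5=F
input #3 (k=2, n=4): covers B1=T, B4=F, B5=T
input #4 (k=1, n=7): covers B1=F, B2=F, B3=S, B4=T, B5=T
input #5 (k=-2, n=3): covers B1=T, B4=F, B5=T
input #6 (k=-2, n=6): covers B1=T, B4=T, B5=T
input #7 (k=2, n=7): covers B1=F, B2=F, B3=E, B4=T, B5=T
input #8 (k=-2, n=5): covers B1=T, B4=F, B5=T
input #9 (k=0, n=4): covers B1=T, B4=F, B5=T
union over the pool: B1=T, B1=F, B2=F, B3=S, B3=E, B4=T, B4=F, B5=T, B5=F
uncovered (1 of 10): B2=T

Answer: B2=T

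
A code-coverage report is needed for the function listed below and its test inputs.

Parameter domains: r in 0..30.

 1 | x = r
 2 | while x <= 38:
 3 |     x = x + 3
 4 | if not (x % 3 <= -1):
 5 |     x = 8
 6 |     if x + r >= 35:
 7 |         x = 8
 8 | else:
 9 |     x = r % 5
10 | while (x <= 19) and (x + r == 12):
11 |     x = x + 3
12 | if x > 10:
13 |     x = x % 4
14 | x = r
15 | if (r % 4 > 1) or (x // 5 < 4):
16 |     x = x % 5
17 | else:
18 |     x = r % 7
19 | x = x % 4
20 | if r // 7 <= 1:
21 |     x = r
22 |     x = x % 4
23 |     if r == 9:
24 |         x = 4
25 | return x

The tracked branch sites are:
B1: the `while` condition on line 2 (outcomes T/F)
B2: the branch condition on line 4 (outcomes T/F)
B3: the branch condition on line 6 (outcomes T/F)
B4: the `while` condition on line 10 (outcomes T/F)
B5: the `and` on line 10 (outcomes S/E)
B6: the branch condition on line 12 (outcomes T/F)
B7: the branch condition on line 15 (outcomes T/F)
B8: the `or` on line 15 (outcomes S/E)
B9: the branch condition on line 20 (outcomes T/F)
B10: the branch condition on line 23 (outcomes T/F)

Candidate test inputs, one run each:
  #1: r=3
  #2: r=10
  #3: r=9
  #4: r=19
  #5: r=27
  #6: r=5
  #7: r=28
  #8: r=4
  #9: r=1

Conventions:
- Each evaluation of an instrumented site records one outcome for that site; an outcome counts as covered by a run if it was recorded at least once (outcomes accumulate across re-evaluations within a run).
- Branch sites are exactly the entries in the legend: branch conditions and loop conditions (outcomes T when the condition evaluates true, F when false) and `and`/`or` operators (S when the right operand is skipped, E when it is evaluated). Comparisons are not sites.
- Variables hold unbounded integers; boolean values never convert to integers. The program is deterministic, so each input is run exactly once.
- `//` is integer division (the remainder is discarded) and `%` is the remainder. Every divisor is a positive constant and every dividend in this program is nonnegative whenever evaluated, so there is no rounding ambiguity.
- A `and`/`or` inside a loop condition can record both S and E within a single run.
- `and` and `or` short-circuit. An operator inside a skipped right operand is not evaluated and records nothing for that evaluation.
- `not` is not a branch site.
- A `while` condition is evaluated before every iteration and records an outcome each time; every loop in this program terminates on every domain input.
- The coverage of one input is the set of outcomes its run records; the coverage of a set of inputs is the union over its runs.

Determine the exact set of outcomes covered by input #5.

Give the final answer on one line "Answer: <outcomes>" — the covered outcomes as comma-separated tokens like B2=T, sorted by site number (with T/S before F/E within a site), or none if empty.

Event log for input #5 (r=27):
  B1->T, B1->T, B1->T, B1->T, B1->F, B2->T, B3->T, B5->E, B4->F, B6->F
  B8->S, B7->T, B9->F
distinct outcomes covered: B1=T, B1=F, B2=T, B3=T, B4=F, B5=E, B6=F, B7=T, B8=S, B9=F

Answer: B1=T, B1=F, B2=T, B3=T, B4=F, B5=E, B6=F, B7=T, B8=S, B9=F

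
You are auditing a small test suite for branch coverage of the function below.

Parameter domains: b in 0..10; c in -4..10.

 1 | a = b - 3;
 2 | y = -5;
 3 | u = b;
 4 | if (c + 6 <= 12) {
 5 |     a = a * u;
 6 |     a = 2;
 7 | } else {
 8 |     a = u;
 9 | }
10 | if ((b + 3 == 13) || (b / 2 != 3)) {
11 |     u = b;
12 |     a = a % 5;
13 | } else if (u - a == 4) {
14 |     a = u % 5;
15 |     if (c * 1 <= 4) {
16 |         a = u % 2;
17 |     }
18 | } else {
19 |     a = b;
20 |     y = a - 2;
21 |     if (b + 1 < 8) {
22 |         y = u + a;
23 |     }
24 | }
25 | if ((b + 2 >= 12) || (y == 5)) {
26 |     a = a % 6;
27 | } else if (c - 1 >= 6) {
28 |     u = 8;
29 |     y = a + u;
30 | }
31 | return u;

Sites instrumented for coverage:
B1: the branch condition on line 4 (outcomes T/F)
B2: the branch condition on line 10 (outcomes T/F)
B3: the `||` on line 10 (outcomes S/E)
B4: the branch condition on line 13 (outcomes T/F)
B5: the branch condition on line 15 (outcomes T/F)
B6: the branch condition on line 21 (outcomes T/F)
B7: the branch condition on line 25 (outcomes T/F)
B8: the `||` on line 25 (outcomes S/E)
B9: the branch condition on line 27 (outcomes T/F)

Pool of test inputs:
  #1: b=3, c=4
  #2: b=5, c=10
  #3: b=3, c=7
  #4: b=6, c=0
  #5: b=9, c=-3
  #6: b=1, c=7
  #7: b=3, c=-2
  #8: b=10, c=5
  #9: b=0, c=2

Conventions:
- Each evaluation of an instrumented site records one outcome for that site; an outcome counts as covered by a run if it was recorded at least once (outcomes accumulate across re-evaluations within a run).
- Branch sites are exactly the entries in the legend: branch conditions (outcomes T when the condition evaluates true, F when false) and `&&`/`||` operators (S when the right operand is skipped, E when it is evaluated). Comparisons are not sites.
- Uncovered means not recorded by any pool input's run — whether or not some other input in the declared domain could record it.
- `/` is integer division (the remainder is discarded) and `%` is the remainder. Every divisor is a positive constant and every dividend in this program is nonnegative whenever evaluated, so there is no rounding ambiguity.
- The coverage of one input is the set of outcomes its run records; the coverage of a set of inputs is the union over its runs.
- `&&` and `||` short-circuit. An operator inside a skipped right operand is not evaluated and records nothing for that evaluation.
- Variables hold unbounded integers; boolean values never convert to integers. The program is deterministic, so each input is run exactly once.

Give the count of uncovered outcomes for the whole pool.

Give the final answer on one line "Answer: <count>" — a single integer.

#1 (b=3, c=4) -> B1->T, B3->E, B2->T, B8->E, B7->F, B9->F; covered: B1=T, B2=T, B3=E, B7=F, B8=E, B9=F
#2 (b=5, c=10) -> B1->F, B3->E, B2->T, B8->E, B7->F, B9->T; covered: B1=F, B2=T, B3=E, B7=F, B8=E, B9=T
#3 (b=3, c=7) -> B1->F, B3->E, B2->T, B8->E, B7->F, B9->T; covered: B1=F, B2=T, B3=E, B7=F, B8=E, B9=T
#4 (b=6, c=0) -> B1->T, B3->E, B2->F, B4->T, B5->T, B8->E, B7->F, B9->F; covered: B1=T, B2=F, B3=E, B4=T, B5=T, B7=F, B8=E, B9=F
#5 (b=9, c=-3) -> B1->T, B3->E, B2->T, B8->E, B7->F, B9->F; covered: B1=T, B2=T, B3=E, B7=F, B8=E, B9=F
#6 (b=1, c=7) -> B1->F, B3->E, B2->T, B8->E, B7->F, B9->T; covered: B1=F, B2=T, B3=E, B7=F, B8=E, B9=T
#7 (b=3, c=-2) -> B1->T, B3->E, B2->T, B8->E, B7->F, B9->F; covered: B1=T, B2=T, B3=E, B7=F, B8=E, B9=F
#8 (b=10, c=5) -> B1->T, B3->S, B2->T, B8->S, B7->T; covered: B1=T, B2=T, B3=S, B7=T, B8=S
#9 (b=0, c=2) -> B1->T, B3->E, B2->T, B8->E, B7->F, B9->F; covered: B1=T, B2=T, B3=E, B7=F, B8=E, B9=F
union over the pool: B1=T, B1=F, B2=T, B2=F, B3=S, B3=E, B4=T, B5=T, B7=T, B7=F, B8=S, B8=E, B9=T, B9=F
uncovered (4 of 18): B4=F, B5=F, B6=T, B6=F

Answer: 4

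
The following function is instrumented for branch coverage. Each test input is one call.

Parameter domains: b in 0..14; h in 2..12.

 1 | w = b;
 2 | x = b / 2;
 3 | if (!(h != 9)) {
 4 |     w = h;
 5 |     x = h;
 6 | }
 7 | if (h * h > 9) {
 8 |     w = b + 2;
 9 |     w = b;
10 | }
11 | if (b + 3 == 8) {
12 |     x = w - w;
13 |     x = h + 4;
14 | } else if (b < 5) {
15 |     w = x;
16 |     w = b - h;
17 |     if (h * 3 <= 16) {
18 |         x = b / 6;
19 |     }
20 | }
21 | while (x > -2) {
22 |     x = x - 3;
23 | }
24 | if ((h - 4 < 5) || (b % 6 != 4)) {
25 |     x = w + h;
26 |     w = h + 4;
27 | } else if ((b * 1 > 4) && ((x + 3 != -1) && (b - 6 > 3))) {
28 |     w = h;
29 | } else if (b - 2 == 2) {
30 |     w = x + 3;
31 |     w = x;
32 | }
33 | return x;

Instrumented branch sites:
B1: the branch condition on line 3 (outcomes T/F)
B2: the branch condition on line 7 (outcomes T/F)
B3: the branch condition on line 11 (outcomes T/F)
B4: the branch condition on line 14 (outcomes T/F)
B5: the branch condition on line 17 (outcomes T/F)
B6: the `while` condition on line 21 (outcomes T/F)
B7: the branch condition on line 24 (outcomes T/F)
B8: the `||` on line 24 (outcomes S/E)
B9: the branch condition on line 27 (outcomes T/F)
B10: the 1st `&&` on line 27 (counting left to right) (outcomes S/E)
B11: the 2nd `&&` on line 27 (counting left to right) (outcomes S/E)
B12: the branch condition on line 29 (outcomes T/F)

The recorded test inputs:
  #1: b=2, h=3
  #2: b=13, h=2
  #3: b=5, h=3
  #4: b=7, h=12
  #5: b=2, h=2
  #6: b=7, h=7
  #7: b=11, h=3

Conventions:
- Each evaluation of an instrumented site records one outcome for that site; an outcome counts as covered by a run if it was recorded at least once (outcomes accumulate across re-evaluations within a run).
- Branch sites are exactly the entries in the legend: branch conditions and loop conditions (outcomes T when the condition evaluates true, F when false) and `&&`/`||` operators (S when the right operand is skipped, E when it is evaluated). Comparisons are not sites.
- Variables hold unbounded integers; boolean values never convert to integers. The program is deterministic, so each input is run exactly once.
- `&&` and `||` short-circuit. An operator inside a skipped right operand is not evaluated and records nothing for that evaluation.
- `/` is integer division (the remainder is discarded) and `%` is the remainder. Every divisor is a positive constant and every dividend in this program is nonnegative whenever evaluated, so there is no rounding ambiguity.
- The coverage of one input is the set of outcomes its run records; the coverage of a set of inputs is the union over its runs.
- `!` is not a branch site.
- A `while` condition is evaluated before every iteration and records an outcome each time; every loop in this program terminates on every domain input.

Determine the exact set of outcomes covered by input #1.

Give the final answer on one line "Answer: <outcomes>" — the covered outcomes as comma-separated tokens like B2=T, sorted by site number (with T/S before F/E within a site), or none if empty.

Tracing the run of input #1 (b=2, h=3):
  B1->F, B2->F, B3->F, B4->T, B5->T, B6->T, B6->F, B8->S, B7->T
collecting distinct outcomes: B1=F, B2=F, B3=F, B4=T, B5=T, B6=T, B6=F, B7=T, B8=S

Answer: B1=F, B2=F, B3=F, B4=T, B5=T, B6=T, B6=F, B7=T, B8=S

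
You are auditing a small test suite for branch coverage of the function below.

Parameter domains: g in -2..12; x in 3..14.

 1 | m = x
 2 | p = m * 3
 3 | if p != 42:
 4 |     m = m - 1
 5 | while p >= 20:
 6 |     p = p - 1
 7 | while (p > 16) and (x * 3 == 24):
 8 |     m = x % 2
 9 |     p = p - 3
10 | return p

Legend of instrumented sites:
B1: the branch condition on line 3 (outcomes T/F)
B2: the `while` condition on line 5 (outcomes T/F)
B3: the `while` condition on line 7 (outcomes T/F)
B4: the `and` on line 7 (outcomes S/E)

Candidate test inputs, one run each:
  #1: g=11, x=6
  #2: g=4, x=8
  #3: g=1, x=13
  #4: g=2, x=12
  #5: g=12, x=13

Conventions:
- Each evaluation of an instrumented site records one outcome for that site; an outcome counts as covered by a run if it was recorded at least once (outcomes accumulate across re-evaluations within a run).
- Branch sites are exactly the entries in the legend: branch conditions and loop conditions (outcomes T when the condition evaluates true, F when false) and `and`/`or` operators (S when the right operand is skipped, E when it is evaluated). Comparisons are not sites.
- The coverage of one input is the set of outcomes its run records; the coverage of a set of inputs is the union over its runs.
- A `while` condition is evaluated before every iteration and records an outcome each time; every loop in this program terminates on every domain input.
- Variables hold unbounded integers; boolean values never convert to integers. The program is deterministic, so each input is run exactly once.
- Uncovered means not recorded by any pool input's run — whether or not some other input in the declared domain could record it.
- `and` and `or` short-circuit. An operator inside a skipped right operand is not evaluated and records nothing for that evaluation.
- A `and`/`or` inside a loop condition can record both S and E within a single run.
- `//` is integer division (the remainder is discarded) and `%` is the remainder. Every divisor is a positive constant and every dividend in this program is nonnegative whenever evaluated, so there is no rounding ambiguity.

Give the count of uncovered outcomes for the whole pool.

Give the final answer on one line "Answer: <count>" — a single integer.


input #1, g=11, x=6: events B1->T, B2->F, B4->E, B3->F; outcomes B1=T, B2=F, B3=F, B4=E
input #2, g=4, x=8: events B1->T, B2->T, B2->T, B2->T, B2->T, B2->T, B2->F, B4->E, B3->T, B4->S, B3->F; outcomes B1=T, B2=T, B2=F, B3=T, B3=F, B4=S, B4=E
input #3, g=1, x=13: events B1->T, B2->T, B2->T, B2->T, B2->T, B2->T, B2->T, B2->T, B2->T, B2->T, B2->T, B2->T, B2->T, B2->T, ...; outcomes B1=T, B2=T, B2=F, B3=F, B4=E
input #4, g=2, x=12: events B1->T, B2->T, B2->T, B2->T, B2->T, B2->T, B2->T, B2->T, B2->T, B2->T, B2->T, B2->T, B2->T, B2->T, ...; outcomes B1=T, B2=T, B2=F, B3=F, B4=E
input #5, g=12, x=13: events B1->T, B2->T, B2->T, B2->T, B2->T, B2->T, B2->T, B2->T, B2->T, B2->T, B2->T, B2->T, B2->T, B2->T, ...; outcomes B1=T, B2=T, B2=F, B3=F, B4=E
union over the pool: B1=T, B2=T, B2=F, B3=T, B3=F, B4=S, B4=E
uncovered (1 of 8): B1=F
Answer: 1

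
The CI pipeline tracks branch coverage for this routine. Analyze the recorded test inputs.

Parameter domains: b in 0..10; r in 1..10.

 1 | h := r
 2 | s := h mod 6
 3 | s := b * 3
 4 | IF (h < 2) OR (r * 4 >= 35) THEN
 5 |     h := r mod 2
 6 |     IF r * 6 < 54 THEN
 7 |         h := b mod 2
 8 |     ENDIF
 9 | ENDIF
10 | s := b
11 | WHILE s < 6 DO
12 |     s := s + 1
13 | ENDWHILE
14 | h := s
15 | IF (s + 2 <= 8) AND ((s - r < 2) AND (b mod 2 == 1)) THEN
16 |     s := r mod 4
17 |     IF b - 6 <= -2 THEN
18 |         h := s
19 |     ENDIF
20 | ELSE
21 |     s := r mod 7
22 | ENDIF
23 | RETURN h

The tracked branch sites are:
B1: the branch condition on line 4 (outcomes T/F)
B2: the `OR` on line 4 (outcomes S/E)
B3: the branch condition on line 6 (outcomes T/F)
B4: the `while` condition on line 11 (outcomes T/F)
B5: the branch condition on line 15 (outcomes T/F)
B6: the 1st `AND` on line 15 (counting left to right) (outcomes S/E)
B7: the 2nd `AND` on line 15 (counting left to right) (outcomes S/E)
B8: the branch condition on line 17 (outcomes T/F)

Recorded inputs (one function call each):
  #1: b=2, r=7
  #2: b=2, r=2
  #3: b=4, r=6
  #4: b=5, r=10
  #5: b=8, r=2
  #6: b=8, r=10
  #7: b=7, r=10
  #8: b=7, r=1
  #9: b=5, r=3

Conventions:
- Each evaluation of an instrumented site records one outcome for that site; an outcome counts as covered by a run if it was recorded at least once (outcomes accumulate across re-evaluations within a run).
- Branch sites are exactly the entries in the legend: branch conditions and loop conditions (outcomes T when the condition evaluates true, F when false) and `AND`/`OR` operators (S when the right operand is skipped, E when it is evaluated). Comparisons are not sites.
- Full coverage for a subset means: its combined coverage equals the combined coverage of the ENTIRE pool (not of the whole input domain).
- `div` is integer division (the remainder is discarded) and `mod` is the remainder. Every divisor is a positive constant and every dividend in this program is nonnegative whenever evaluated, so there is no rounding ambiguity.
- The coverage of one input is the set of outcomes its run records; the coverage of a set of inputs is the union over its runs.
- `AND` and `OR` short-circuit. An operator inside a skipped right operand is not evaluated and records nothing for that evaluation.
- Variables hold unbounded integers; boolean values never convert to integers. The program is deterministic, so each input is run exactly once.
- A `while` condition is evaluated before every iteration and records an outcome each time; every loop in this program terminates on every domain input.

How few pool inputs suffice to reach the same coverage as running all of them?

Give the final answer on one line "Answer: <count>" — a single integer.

#1 (b=2, r=7) -> B2->E, B1->F, B4->T, B4->T, B4->T, B4->T, B4->F, B6->E, B7->E, B5->F; covered: B1=F, B2=E, B4=T, B4=F, B5=F, B6=E, B7=E
#2 (b=2, r=2) -> B2->E, B1->F, B4->T, B4->T, B4->T, B4->T, B4->F, B6->E, B7->S, B5->F; covered: B1=F, B2=E, B4=T, B4=F, B5=F, B6=E, B7=S
#3 (b=4, r=6) -> B2->E, B1->F, B4->T, B4->T, B4->F, B6->E, B7->E, B5->F; covered: B1=F, B2=E, B4=T, B4=F, B5=F, B6=E, B7=E
#4 (b=5, r=10) -> B2->E, B1->T, B3->F, B4->T, B4->F, B6->E, B7->E, B5->T, B8->F; covered: B1=T, B2=E, B3=F, B4=T, B4=F, B5=T, B6=E, B7=E, B8=F
#5 (b=8, r=2) -> B2->E, B1->F, B4->F, B6->S, B5->F; covered: B1=F, B2=E, B4=F, B5=F, B6=S
#6 (b=8, r=10) -> B2->E, B1->T, B3->F, B4->F, B6->S, B5->F; covered: B1=T, B2=E, B3=F, B4=F, B5=F, B6=S
#7 (b=7, r=10) -> B2->E, B1->T, B3->F, B4->F, B6->S, B5->F; covered: B1=T, B2=E, B3=F, B4=F, B5=F, B6=S
#8 (b=7, r=1) -> B2->S, B1->T, B3->T, B4->F, B6->S, B5->F; covered: B1=T, B2=S, B3=T, B4=F, B5=F, B6=S
#9 (b=5, r=3) -> B2->E, B1->F, B4->T, B4->F, B6->E, B7->S, B5->F; covered: B1=F, B2=E, B4=T, B4=F, B5=F, B6=E, B7=S
union over all inputs: B1=T, B1=F, B2=S, B2=E, B3=T, B3=F, B4=T, B4=F, B5=T, B5=F, B6=S, B6=E, B7=S, B7=E, B8=F (15 outcomes)
no size-1 subset reaches all 15 outcomes (best union: 9/15)
no size-2 subset reaches all 15 outcomes (best union: 13/15)
size 3: inputs {2, 4, 8} cover all 15 outcomes, and no lexicographically smaller subset of this size does

Answer: 3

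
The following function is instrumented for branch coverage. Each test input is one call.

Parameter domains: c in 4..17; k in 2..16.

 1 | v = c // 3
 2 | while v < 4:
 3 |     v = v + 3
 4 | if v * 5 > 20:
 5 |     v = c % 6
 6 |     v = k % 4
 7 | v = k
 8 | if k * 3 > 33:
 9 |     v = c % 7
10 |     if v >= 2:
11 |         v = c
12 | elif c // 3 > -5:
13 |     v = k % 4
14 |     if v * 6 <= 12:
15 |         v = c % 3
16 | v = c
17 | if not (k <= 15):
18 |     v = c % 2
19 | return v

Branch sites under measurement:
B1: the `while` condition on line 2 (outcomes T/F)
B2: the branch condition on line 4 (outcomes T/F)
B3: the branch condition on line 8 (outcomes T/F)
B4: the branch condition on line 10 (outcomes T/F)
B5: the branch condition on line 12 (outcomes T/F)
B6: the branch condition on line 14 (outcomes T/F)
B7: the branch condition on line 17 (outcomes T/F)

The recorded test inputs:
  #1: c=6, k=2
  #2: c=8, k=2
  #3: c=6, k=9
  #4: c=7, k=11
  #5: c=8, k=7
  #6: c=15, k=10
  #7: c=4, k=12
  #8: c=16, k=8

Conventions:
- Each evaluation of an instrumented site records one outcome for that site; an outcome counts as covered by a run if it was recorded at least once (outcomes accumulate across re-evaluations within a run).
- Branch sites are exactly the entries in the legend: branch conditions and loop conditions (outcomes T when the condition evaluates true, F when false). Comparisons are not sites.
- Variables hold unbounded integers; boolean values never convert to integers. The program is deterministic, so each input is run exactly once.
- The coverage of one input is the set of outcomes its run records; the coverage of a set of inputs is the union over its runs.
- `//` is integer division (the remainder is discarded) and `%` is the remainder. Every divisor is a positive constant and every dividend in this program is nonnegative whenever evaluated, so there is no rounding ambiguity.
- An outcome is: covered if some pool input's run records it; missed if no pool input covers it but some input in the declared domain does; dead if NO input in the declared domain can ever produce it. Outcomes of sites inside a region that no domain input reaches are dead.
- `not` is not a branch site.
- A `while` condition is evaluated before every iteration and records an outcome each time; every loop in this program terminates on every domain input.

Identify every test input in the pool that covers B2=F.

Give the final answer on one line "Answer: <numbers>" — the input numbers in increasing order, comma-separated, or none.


input #1 (c=6, k=2): never hits B2=F
input #2 (c=8, k=2): never hits B2=F
input #3 (c=6, k=9): never hits B2=F
input #4 (c=7, k=11): never hits B2=F
input #5 (c=8, k=7): never hits B2=F
input #6 (c=15, k=10): never hits B2=F
input #7 (c=4, k=12): hits B2=F
input #8 (c=16, k=8): never hits B2=F
Answer: 7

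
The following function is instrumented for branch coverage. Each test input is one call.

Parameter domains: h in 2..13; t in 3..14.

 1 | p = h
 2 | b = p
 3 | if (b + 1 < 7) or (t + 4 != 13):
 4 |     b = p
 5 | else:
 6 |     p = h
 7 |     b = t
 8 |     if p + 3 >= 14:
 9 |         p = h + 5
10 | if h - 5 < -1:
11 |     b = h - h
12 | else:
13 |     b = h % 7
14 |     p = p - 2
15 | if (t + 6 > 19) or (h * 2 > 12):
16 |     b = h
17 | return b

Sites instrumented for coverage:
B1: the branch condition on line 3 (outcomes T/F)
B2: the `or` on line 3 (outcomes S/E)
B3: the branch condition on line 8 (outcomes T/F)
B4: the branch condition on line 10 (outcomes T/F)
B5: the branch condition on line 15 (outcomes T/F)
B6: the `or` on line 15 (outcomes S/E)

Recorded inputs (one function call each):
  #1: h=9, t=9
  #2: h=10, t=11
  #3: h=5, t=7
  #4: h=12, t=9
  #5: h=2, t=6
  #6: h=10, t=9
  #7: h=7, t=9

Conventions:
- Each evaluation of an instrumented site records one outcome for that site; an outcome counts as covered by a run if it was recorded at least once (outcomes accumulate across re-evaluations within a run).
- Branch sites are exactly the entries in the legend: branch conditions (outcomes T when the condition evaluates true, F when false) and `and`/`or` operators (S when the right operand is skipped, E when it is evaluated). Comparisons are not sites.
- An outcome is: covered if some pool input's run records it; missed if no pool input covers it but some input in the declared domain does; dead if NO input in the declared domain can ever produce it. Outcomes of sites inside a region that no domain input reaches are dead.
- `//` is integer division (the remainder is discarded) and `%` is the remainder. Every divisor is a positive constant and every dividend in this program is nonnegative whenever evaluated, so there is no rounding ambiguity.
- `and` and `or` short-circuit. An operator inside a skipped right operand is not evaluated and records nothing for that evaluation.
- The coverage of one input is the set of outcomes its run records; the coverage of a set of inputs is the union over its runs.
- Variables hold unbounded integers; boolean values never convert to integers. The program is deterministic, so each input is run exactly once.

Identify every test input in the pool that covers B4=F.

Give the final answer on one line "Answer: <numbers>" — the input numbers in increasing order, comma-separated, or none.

input #1 (h=9, t=9): records B4=F
input #2 (h=10, t=11): records B4=F
input #3 (h=5, t=7): records B4=F
input #4 (h=12, t=9): records B4=F
input #5 (h=2, t=6): does not record B4=F
input #6 (h=10, t=9): records B4=F
input #7 (h=7, t=9): records B4=F

Answer: 1, 2, 3, 4, 6, 7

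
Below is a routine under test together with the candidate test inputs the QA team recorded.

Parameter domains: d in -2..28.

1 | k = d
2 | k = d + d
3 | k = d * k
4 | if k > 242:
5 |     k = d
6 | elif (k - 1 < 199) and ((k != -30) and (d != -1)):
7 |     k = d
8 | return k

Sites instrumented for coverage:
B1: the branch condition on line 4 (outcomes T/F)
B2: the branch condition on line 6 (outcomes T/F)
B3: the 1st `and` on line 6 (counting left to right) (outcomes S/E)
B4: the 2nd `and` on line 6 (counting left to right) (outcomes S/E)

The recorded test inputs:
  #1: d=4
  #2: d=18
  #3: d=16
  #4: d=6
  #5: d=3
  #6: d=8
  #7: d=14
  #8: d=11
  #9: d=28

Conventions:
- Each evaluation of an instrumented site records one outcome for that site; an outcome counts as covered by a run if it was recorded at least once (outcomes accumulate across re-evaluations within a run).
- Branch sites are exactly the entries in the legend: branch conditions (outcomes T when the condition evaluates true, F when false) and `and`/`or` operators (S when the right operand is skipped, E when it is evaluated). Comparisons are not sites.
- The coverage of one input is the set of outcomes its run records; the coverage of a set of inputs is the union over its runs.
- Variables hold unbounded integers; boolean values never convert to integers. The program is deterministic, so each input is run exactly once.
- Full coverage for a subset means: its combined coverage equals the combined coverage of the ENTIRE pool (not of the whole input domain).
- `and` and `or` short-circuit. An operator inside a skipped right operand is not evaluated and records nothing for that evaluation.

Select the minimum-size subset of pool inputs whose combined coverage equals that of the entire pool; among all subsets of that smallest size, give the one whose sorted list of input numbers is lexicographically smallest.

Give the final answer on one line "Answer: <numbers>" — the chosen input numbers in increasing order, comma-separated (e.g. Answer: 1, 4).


#1 (d=4) -> covered: B1=F, B2=T, B3=E, B4=E
#2 (d=18) -> covered: B1=T
#3 (d=16) -> covered: B1=T
#4 (d=6) -> covered: B1=F, B2=T, B3=E, B4=E
#5 (d=3) -> covered: B1=F, B2=T, B3=E, B4=E
#6 (d=8) -> covered: B1=F, B2=T, B3=E, B4=E
#7 (d=14) -> covered: B1=T
#8 (d=11) -> covered: B1=F, B2=F, B3=S
#9 (d=28) -> covered: B1=T
union over all inputs: B1=T, B1=F, B2=T, B2=F, B3=S, B3=E, B4=E (7 outcomes)
no size-1 subset reaches all 7 outcomes (best union: 4/7)
no size-2 subset reaches all 7 outcomes (best union: 6/7)
inputs {1, 2, 8} (size 3) cover everything; no size-3 subset with a lexicographically smaller index list covers all 7
Answer: 1, 2, 8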